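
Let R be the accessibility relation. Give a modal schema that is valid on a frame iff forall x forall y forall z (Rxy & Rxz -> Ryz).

◇s → □◇s

A defining formula is ◇s → □◇s (the 5 axiom).
Suppose ◇s→□◇s is valid. Take Rxy, Rxz and set V(s)={y}. Then ◇s at x, so □◇s at x, so ◇s at z, so some w with Rzw has s; w=y, i.e. Rzy. By symmetry of the argument, Ryz.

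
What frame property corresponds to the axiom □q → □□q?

Suppose □q→□□q is valid. Take Rxy, Ryz and set V(q)={w : Rxw}. Then □q at x, so □□q at x, so □q at y, so q at z, i.e. Rxz.

transitivity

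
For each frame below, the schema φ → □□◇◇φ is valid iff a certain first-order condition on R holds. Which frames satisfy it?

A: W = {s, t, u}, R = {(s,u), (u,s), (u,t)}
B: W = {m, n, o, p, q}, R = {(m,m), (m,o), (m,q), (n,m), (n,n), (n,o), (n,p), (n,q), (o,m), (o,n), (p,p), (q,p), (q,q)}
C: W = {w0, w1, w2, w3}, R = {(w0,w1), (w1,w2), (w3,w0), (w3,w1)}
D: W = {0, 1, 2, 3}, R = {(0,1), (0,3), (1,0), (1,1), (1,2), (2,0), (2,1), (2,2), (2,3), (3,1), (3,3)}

D

Frame correspondent (Sahlqvist): ∀x ∀z (xR²z → ∃w (x = w ∧ zR²w)) — i.e. a generalized confluence (Geach) condition.
A: fails — sR²t but no w with s=w and tR²w.
B: fails — mR²p but no w with m=w and pR²w.
C: fails — w0R²w2 but no w with w0=w and w2R²w.
D: holds.
Valid on: D.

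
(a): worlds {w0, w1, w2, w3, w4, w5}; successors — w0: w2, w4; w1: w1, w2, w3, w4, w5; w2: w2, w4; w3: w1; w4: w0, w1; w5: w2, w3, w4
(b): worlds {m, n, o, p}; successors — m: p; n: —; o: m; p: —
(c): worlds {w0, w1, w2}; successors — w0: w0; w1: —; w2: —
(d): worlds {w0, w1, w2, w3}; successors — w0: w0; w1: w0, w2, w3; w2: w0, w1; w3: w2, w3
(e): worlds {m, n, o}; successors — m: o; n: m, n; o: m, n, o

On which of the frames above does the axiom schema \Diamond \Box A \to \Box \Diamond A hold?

(c)

Frame correspondent (Sahlqvist): \forall x \forall y \forall z (Rxy \wedge Rxz \to \exists w (Ryw \wedge Rzw)) — i.e. convergence.
(a): fails — Rw0w4 and Rw0w2 but w4 and w2 have no common successor.
(b): fails — Rmp and Rmp but p and p have no common successor.
(c): satisfies the condition.
(d): fails — Rw1w2 and Rw1w3 but w2 and w3 have no common successor.
(e): fails — Rnn and Rnm but n and m have no common successor.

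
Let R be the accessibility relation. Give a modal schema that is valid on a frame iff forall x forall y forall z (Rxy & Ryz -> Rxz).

A defining formula is □p → □□p (the 4 axiom).
Suppose □p→□□p is valid. Take Rxy, Ryz and set V(p)={w : Rxw}. Then □p at x, so □□p at x, so □p at y, so p at z, i.e. Rxz.

□p → □□p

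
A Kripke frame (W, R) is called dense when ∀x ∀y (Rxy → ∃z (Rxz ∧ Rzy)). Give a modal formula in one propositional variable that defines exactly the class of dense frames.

This is density; the standard corresponding axiom is C4: □□ψ → □ψ.
Suppose □□ψ→□ψ is valid. Take Rxy and set V(ψ)={w : xR²w}. Then □□ψ at x, so □ψ at x, so ψ at y, i.e. ∃z(Rxz∧Rzy).

□□ψ → □ψ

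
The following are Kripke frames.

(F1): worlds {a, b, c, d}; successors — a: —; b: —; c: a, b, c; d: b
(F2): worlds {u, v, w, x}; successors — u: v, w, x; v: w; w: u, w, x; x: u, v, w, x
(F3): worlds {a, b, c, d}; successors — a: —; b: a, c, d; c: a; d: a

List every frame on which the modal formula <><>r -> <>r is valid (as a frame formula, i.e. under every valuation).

(F1), (F3)

This is the axiom for transitivity; its first-order frame correspondent is forall x forall y forall z (Rxy & Ryz -> Rxz).
(F1): condition met.
(F2): fails — Rwu and Ruv but not Rwv.
(F3): condition met.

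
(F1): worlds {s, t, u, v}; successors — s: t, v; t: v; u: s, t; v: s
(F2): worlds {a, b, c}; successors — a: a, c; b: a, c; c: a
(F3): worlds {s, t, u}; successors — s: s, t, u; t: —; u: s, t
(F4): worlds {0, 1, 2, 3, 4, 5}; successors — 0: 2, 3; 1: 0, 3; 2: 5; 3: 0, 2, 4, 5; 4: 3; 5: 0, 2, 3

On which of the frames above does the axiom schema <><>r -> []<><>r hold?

The schema corresponds to a generalized confluence (Geach) condition: forall x forall y forall z ((x R^2 y & xRz) -> exists w (y = w & z R^2 w)).
(F1): fails — sR²s, sRv but no w with s=w and vR²w.
(F2): ✓.
(F3): fails — sR²s, sRt but no w with s=w and tR²w.
(F4): fails — 0R²4, 0R2 but no w with 4=w and 2R²w.
Valid on: (F2).

(F2)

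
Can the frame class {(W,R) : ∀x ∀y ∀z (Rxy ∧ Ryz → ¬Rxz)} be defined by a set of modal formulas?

If a class were modally definable it would be closed under surjective bounded morphisms (Goldblatt–Thomason).
The 7-cycle (worlds w0,w1,w2,w3,w4,w5,w6 with w0→w1→w2→w3→w4→w5→w6→w0) is intransitive. Mapping every world to a single reflexive point • is a surjective bounded morphism; the reflexive point is not intransitive (R••∧R•• but R••).
Hence intransitivity is not modally definable.

No — not modally definable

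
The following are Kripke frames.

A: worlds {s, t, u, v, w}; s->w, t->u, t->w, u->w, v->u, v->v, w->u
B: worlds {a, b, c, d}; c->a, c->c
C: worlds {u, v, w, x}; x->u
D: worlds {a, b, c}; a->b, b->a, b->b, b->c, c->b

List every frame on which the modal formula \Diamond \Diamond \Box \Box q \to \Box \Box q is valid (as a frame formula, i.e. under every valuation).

C, D

This is the axiom for a generalized confluence (Geach) condition; its first-order frame correspondent is \forall x \forall y \forall z ((x R^2 y \wedge x R^2 z) \to \exists w (y R^2 w \wedge z = w)).
A: fails — tR²u, tR²w but no w* with uR²w* and w=w*.
B: fails — cR²a, cR²a but no w with aR²w and a=w.
C: satisfies the condition.
D: satisfies the condition.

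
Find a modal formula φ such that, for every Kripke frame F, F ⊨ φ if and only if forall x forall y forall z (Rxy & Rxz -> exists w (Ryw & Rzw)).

◇□s → □◇s

This is convergence; the standard corresponding axiom is .2: ◇□s → □◇s.
Suppose ◇□s→□◇s is valid. Take Rxy, Rxz and set V(s)={w : Ryw}. Then □s at y so ◇□s at x, so □◇s at x, so ◇s at z, giving w with Rzw and Ryw.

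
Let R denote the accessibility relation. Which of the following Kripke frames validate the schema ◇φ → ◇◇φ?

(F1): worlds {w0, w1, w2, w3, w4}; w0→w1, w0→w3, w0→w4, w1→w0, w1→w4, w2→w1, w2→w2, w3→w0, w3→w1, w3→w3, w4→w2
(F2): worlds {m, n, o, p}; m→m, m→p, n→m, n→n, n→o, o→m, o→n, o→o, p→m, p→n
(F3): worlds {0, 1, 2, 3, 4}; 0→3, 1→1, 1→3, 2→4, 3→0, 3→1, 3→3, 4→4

This is the axiom for a generalized confluence (Geach) condition; its first-order frame correspondent is ∀x ∀y (xRy → ∃w (y = w ∧ xR²w)).
(F1): fails — w1Rw0 but no w with w0=w and w1R²w.
(F2): condition met.
(F3): condition met.

(F2), (F3)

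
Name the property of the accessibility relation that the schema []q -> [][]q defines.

Transitivity

Suppose □q→□□q is valid. Take Rxy, Ryz and set V(q)={w : Rxw}. Then □q at x, so □□q at x, so □q at y, so q at z, i.e. Rxz.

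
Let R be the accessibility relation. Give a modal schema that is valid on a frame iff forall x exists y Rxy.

□s → ◇s

The condition is seriality. The D schema □s → ◇s defines it.
Suppose □s→◇s is valid. At any x set V(s)=W. Then □s at x, so ◇s at x, so x has a successor.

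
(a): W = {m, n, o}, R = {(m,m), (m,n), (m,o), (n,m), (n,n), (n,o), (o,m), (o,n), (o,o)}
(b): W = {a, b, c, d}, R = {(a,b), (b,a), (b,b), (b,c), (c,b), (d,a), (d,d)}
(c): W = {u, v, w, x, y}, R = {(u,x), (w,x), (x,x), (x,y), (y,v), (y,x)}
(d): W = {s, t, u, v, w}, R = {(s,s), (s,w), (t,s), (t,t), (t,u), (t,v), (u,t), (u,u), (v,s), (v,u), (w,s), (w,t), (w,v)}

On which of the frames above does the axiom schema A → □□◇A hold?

The schema corresponds to a generalized confluence (Geach) condition: ∀x ∀z (xR²z → ∃w (x = w ∧ zRw)).
(a): ✓.
(b): fails — aR²a but no w with a=w and aRw.
(c): fails — uR²x but no t with u=t and xRt.
(d): fails — tR²s but no w* with t=w* and sRw*.
Valid on: (a).

(a)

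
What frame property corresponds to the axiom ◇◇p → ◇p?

transitivity: ∀x ∀y ∀z (Rxy ∧ Ryz → Rxz)

This is frame-equivalent to □p → □□p (substitute ¬p for p and contrapose).
Suppose □p→□□p is valid. Take Rxy, Ryz and set V(p)={w : Rxw}. Then □p at x, so □□p at x, so □p at y, so p at z, i.e. Rxz.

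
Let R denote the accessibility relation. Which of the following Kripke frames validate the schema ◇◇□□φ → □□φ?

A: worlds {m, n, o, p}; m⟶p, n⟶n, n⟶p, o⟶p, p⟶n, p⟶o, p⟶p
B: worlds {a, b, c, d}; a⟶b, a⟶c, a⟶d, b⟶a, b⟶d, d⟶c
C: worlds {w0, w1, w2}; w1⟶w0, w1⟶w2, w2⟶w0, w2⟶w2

A

The schema corresponds to a generalized confluence (Geach) condition: ∀x ∀y ∀z ((xR²y ∧ xR²z) → ∃w (yR²w ∧ z = w)).
A: ✓.
B: fails — aR²c, aR²a but no w with cR²w and a=w.
C: fails — w1R²w0, w1R²w0 but no w with w0R²w and w0=w.
Valid on: A.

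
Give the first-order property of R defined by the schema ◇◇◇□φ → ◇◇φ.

This is a Sahlqvist (Geach-type) schema ◇^3□^1φ → □^0◇^2φ.
Minimal-valuation argument: fix x; take any y with xR^3y and any z with xR^0z. Set V(φ) to the set of worlds R-reachable from y in exactly 1 step. Then □^1φ holds at y, so the antecedent holds at x; validity forces ◇^2φ at z, giving a w with zR^2w and yR^1w.
First-order correspondent: ∀x ∀y (xR³y → ∃w (yRw ∧ xR²w)).

∀x ∀y (xR³y → ∃w (yRw ∧ xR²w))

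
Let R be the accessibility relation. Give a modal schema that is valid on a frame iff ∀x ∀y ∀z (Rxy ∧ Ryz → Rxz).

□ψ → □□ψ

The condition is transitivity. The 4 schema □ψ → □□ψ defines it.
Suppose □ψ→□□ψ is valid. Take Rxy, Ryz and set V(ψ)={w : Rxw}. Then □ψ at x, so □□ψ at x, so □ψ at y, so ψ at z, i.e. Rxz.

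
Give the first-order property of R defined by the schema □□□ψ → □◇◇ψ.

∀x ∀z (xRz → ∃w (xR³w ∧ zR²w))

This is a Sahlqvist (Geach-type) schema ◇^0□^3ψ → □^1◇^2ψ.
Minimal-valuation argument: fix x; take any y with xR^0y and any z with xR^1z. Set V(ψ) to the set of worlds R-reachable from y in exactly 3 steps. Then □^3ψ holds at y, so the antecedent holds at x; validity forces ◇^2ψ at z, giving a w with zR^2w and yR^3w.
First-order correspondent: ∀x ∀z (xRz → ∃w (xR³w ∧ zR²w)).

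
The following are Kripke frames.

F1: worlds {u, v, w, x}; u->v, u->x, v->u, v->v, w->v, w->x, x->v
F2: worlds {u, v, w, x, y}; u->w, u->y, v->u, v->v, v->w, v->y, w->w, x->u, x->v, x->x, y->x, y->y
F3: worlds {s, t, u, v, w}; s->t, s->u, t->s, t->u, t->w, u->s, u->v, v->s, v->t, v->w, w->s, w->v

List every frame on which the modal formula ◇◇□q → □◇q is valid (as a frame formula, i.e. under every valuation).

F1

Frame correspondent (Sahlqvist): ∀x ∀y ∀z ((xR²y ∧ xRz) → ∃w (yRw ∧ zRw)) — i.e. a generalized confluence (Geach) condition.
F1: satisfies the condition.
F2: fails — uR²w, uRy but no t with wRt and yRt.
F3: fails — sR²s, sRu but no w* with sRw* and uRw*.
Valid on: F1.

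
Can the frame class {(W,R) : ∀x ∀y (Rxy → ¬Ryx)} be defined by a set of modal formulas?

Modal frame validity is preserved under surjective bounded morphisms.
The 5-cycle (worlds 0,1,2,3,4 with 0→1→2→3→4→0) is asymmetric. Mapping every world to a single reflexive point • is a surjective bounded morphism, and the reflexive point is not asymmetric (R•• but asymmetry requires ¬R••).
Hence asymmetry is not modally definable.

No — not modally definable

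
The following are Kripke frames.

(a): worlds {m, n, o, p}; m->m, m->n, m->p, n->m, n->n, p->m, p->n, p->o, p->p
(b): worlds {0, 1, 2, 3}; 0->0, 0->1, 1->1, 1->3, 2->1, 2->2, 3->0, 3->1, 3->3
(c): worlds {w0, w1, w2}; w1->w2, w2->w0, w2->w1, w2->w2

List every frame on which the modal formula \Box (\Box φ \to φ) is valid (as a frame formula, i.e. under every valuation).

The schema corresponds to shift-reflexivity: \forall x \forall y (Rxy \to Ryy).
(a): fails — Rpo but not Roo.
(b): satisfies the condition.
(c): fails — Rw2w0 but not Rw0w0.

(b)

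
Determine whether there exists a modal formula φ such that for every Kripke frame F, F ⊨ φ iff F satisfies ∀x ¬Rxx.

Not definable by any modal formula

If a class were modally definable it would be closed under surjective bounded morphisms (Goldblatt–Thomason).
The 3-cycle (worlds s,t,u with s→t→u→s) is irreflexive, and the map sending every world to a single reflexive point • is a surjective bounded morphism (forth: every edge maps to (•,•); back: every world has a successor). So any modal formula valid on the 3-cycle is also valid on the reflexive point, which is not irreflexive.
So no modal formula (or set of formulas) defines exactly the irreflexive frames.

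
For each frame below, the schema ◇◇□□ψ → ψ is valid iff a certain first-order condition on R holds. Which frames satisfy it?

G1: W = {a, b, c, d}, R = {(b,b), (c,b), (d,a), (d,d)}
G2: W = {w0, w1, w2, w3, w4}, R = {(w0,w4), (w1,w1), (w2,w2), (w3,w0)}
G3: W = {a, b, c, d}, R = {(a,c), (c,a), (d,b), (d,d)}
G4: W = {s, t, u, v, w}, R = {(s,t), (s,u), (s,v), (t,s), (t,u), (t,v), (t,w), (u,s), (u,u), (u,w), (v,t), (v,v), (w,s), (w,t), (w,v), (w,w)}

Frame correspondent (Sahlqvist): ∀x ∀y (xR²y → ∃w (yR²w ∧ x = w)) — i.e. a generalized confluence (Geach) condition.
G1: fails — cR²b but no w with bR²w and c=w.
G2: fails — w3R²w4 but no w with w4R²w and w3=w.
G3: fails — dR²b but no w with bR²w and d=w.
G4: condition met.

G4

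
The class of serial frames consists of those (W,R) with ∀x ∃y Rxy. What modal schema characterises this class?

A defining formula is □s → ◇s (the D axiom).
Suppose □s→◇s is valid. At any x set V(s)=W. Then □s at x, so ◇s at x, so x has a successor.

□s → ◇s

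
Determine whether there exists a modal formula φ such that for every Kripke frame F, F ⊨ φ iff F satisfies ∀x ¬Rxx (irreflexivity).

No

If a class were modally definable it would be closed under surjective bounded morphisms (Goldblatt–Thomason).
The 5-cycle (worlds a,b,c,d,e with a→b→c→d→e→a) is irreflexive, and the map sending every world to a single reflexive point • is a surjective bounded morphism (forth: every edge maps to (•,•); back: every world has a successor). So any modal formula valid on the 5-cycle is also valid on the reflexive point, which is not irreflexive.
So the class is not modally definable.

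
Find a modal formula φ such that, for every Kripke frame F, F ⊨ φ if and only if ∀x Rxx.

□q → q

The condition is reflexivity. The T schema □q → q defines it.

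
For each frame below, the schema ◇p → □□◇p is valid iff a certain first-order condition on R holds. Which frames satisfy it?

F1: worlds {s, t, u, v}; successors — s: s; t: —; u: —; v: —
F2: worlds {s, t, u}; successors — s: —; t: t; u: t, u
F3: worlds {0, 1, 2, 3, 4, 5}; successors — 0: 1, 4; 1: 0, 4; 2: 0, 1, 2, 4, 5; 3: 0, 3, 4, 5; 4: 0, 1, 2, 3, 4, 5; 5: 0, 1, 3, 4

F1

The schema corresponds to a generalized confluence (Geach) condition: ∀x ∀y ∀z ((xRy ∧ xR²z) → ∃w (y = w ∧ zRw)).
F1: condition met.
F2: fails — uRu, uR²t but no w with u=w and tRw.
F3: fails — 0R1, 0R²1 but no w with 1=w and 1Rw.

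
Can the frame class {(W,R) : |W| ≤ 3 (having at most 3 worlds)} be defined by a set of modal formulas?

Any modally definable frame class is closed under disjoint unions.
Any modal formula valid on each of 4 disjoint one-world frames is valid on their disjoint union (validity is preserved under disjoint unions). Each one-world frame has |W|=1≤3, but the union has |W|=4.
So no modal formula (or set of formulas) defines exactly the |W|≤3 frames.

No — not modally definable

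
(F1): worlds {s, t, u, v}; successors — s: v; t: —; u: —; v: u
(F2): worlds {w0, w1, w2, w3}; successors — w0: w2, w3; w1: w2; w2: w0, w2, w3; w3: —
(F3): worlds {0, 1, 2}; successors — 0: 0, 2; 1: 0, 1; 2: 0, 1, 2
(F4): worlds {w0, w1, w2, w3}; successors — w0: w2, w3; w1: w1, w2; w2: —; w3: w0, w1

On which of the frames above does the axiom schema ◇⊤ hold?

(F3)

The schema corresponds to seriality: ∀x ∃y Rxy.
(F1): fails — world t has no successor.
(F2): fails — world w3 has no successor.
(F3): condition met.
(F4): fails — world w2 has no successor.
Valid on: (F3).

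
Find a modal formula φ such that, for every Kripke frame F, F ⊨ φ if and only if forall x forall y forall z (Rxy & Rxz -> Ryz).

◇q → □◇q

The condition is the Euclidean property. The 5 schema ◇q → □◇q defines it.
Suppose ◇q→□◇q is valid. Take Rxy, Rxz and set V(q)={y}. Then ◇q at x, so □◇q at x, so ◇q at z, so some w with Rzw has q; w=y, i.e. Rzy. By symmetry of the argument, Ryz.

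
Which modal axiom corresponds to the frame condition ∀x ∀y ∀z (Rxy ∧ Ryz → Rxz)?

□p → □□p

A defining formula is □p → □□p (the 4 axiom).
Suppose □p→□□p is valid. Take Rxy, Ryz and set V(p)={w : Rxw}. Then □p at x, so □□p at x, so □p at y, so p at z, i.e. Rxz.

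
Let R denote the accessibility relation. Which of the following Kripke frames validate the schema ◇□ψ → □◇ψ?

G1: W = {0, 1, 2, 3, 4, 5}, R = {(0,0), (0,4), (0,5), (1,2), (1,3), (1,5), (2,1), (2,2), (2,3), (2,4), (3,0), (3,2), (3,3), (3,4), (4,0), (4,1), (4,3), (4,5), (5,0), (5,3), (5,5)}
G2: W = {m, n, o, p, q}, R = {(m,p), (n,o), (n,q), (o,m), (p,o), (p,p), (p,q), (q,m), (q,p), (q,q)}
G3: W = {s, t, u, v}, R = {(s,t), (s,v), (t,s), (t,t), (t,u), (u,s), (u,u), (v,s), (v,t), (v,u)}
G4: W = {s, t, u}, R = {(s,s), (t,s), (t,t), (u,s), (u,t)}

G1, G4

This is the axiom for convergence; its first-order frame correspondent is ∀x ∀y ∀z (Rxy ∧ Rxz → ∃w (Ryw ∧ Rzw)).
G1: holds.
G2: fails — Rpo and Rpp but o and p have no common successor.
G3: fails — Rts and Rtu but s and u have no common successor.
G4: holds.
Valid on: G1, G4.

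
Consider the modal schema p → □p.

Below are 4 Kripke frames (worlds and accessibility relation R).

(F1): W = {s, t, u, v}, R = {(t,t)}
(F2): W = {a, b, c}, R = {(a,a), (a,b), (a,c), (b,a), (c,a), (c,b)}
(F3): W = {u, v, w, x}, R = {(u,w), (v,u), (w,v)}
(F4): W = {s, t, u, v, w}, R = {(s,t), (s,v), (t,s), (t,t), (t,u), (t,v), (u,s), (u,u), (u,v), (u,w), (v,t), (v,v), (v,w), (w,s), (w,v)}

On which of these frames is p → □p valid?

(F1)

Frame correspondent (Sahlqvist): ∀x ∀z (xRz → ∃w (x = w ∧ z = w)) — i.e. a generalized confluence (Geach) condition.
(F1): ✓.
(F2): fails — aRb but a ≠ b.
(F3): fails — uRw but u ≠ w.
(F4): fails — sRt but s ≠ t.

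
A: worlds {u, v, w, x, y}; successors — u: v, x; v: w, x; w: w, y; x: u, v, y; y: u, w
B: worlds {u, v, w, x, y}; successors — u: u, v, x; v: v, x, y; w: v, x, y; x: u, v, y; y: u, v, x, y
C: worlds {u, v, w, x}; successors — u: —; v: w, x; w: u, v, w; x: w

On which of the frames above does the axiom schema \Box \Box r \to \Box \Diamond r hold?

A, B

The schema corresponds to a generalized confluence (Geach) condition: \forall x \forall z (xRz \to \exists w (x R^2 w \wedge zRw)).
A: satisfies the condition.
B: satisfies the condition.
C: fails — wRu but no t with wR²t and uRt.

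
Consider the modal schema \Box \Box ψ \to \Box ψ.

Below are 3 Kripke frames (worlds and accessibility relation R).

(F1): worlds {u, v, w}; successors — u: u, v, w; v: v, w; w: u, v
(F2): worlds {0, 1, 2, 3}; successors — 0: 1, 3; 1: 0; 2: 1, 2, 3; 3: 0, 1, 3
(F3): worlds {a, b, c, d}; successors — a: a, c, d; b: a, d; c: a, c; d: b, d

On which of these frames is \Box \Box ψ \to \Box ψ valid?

This is the axiom for density; its first-order frame correspondent is \forall x \forall y (Rxy \to \exists z (Rxz \wedge Rzy)).
(F1): holds.
(F2): fails — R10 but no z with R1z and Rz0.
(F3): holds.

(F1), (F3)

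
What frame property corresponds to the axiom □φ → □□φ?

transitivity

Suppose □φ→□□φ is valid. Take Rxy, Ryz and set V(φ)={w : Rxw}. Then □φ at x, so □□φ at x, so □φ at y, so φ at z, i.e. Rxz.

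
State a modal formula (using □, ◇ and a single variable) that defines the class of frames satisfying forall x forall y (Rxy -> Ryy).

This is shift-reflexivity; the standard corresponding axiom is T□: □(□s → s).

□(□s → s)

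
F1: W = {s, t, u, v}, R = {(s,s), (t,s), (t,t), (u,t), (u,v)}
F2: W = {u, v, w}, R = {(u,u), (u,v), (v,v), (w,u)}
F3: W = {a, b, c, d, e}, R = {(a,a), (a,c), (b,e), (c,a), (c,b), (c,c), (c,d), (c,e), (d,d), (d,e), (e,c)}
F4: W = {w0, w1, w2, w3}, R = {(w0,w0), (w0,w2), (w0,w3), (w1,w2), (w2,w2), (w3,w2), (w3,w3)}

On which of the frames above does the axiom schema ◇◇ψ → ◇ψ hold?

F4

The schema corresponds to transitivity: ∀x ∀y ∀z (Rxy ∧ Ryz → Rxz).
F1: fails — Rut and Rts but not Rus.
F2: fails — Rwu and Ruv but not Rwv.
F3: fails — Rde and Rec but not Rdc.
F4: ✓.
Valid on: F4.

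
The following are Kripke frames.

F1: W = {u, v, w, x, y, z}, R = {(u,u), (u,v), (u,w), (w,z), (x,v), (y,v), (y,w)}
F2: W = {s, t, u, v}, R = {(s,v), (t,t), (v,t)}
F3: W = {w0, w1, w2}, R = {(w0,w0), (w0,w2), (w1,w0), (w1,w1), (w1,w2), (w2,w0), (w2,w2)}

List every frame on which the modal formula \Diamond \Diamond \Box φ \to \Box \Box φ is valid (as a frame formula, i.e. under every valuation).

F2

Frame correspondent (Sahlqvist): \forall x \forall y \forall z ((x R^2 y \wedge x R^2 z) \to \exists w (yRw \wedge z = w)) — i.e. a generalized confluence (Geach) condition.
F1: fails — uR²u, uR²z but no t with uRt and z=t.
F2: condition met.
F3: fails — w1R²w0, w1R²w1 but no w with w0Rw and w1=w.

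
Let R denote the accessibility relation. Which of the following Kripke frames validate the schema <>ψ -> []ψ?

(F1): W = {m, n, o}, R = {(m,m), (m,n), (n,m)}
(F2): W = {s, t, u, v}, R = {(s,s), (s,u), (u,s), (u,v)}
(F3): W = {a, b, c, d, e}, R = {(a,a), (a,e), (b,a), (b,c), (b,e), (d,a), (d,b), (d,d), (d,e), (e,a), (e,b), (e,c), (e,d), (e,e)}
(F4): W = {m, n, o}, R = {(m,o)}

Frame correspondent (Sahlqvist): forall x forall y forall z (Rxy & Rxz -> y = z) — i.e. partial functionality.
(F1): fails — m sees both m and n.
(F2): fails — s sees both s and u.
(F3): fails — a sees both a and e.
(F4): satisfies the condition.
Valid on: (F4).

(F4)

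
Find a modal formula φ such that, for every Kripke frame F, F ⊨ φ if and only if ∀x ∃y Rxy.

□p → ◇p

A defining formula is □p → ◇p (the D axiom).
Suppose □p→◇p is valid. At any x set V(p)=W. Then □p at x, so ◇p at x, so x has a successor.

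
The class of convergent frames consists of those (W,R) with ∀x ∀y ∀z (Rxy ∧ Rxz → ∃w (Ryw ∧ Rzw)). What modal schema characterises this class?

◇□ψ → □◇ψ

A defining formula is ◇□ψ → □◇ψ (the .2 axiom).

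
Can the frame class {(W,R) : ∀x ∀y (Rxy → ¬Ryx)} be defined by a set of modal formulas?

No — not modally definable

Any modally definable frame class is closed under surjective bounded morphisms.
The 5-cycle (worlds 0,1,2,3,4 with 0→1→2→3→4→0) is asymmetric. Mapping every world to a single reflexive point • is a surjective bounded morphism, and the reflexive point is not asymmetric (R•• but asymmetry requires ¬R••).
So the class is not modally definable.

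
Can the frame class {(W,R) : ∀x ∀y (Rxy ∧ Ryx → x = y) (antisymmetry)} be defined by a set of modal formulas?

Modal frame validity is preserved under surjective bounded morphisms.
The 4-cycle (worlds 0,1,2,3 with 0→1→2→3→0) is antisymmetric. Sending even-indexed worlds to • and odd-indexed worlds to ∘ is a surjective bounded morphism onto the two-world frame with •↔∘, which is not antisymmetric.
So the class is not modally definable.

Not definable by any modal formula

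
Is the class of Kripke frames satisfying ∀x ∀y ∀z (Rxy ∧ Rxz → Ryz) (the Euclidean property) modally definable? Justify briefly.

The condition is the Euclidean property. A defining modal formula is ◇r → □◇r.
Suppose ◇r→□◇r is valid. Take Rxy, Rxz and set V(r)={y}. Then ◇r at x, so □◇r at x, so ◇r at z, so some w with Rzw has r; w=y, i.e. Rzy. By symmetry of the argument, Ryz.

Definable; ◇r → □◇r defines it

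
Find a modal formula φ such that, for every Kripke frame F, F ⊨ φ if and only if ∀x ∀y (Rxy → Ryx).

A defining formula is s → □◇s (the B axiom).
Suppose s→□◇s is valid. Take Rxy and set V(s)={x}. Then s at x, so □◇s at x, so ◇s at y, so some z with Ryz has s; z=x, i.e. Ryx.

s → □◇s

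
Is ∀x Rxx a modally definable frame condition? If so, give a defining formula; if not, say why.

Yes — defined by □r → r

The condition is reflexivity. A defining modal formula is □r → r.
Suppose □r→r is valid. At any x set V(r)={w : Rxw}. Then □r holds at x, so r holds at x, i.e. Rxx.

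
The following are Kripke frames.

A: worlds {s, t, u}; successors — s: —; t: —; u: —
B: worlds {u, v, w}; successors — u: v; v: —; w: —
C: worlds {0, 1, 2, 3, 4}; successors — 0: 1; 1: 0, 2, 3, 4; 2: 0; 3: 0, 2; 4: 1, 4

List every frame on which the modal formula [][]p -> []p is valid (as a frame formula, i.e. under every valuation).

Frame correspondent (Sahlqvist): forall x forall y (Rxy -> exists z (Rxz & Rzy)) — i.e. density.
A: satisfies the condition.
B: fails — Ruv but no z with Ruz and Rzv.
C: fails — R32 but no z with R3z and Rz2.

A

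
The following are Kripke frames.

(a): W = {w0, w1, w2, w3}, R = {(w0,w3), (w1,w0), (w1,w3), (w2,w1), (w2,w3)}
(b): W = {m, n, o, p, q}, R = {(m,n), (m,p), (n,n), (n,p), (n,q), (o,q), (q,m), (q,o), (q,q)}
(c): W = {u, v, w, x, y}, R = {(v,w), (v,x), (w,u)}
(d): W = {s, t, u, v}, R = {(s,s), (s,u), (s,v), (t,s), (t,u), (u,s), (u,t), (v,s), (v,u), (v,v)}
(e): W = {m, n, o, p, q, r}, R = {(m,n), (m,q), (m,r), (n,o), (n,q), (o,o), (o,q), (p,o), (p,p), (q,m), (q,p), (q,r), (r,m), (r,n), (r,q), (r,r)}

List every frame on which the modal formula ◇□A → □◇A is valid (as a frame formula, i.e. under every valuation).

(d)

The schema corresponds to convergence: ∀x ∀y ∀z (Rxy ∧ Rxz → ∃w (Ryw ∧ Rzw)).
(a): fails — Rw0w3 and Rw0w3 but w3 and w3 have no common successor.
(b): fails — Rmn and Rmp but n and p have no common successor.
(c): fails — Rvx and Rvx but x and x have no common successor.
(d): satisfies the condition.
(e): fails — Rmq and Rmn but q and n have no common successor.
Valid on: (d).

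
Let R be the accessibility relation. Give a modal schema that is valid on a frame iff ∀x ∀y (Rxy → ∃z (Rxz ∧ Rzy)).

The condition is density. The C4 schema □□q → □q defines it.
Suppose □□q→□q is valid. Take Rxy and set V(q)={w : xR²w}. Then □□q at x, so □q at x, so q at y, i.e. ∃z(Rxz∧Rzy).

□□q → □q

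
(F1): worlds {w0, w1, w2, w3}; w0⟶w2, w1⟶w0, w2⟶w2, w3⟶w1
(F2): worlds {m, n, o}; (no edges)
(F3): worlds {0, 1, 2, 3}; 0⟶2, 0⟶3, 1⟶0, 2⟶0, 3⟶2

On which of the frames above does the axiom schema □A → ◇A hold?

The schema corresponds to seriality: ∀x ∃y Rxy.
(F1): ✓.
(F2): fails — world m has no successor.
(F3): ✓.

(F1), (F3)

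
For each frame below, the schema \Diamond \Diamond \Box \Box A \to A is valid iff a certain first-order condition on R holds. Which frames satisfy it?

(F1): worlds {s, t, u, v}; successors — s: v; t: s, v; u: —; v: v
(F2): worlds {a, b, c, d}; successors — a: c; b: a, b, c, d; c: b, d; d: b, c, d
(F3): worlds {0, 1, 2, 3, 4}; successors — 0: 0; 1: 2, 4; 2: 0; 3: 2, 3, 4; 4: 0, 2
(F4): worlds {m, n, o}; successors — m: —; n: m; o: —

(F4)

This is the axiom for a generalized confluence (Geach) condition; its first-order frame correspondent is \forall x \forall y (x R^2 y \to \exists w (y R^2 w \wedge x = w)).
(F1): fails — sR²v but no w with vR²w and s=w.
(F2): fails — cR²a but no w with aR²w and c=w.
(F3): fails — 1R²0 but no w with 0R²w and 1=w.
(F4): ✓.
Valid on: (F4).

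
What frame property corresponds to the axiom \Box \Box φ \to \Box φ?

Suppose □□φ→□φ is valid. Take Rxy and set V(φ)={w : xR²w}. Then □□φ at x, so □φ at x, so φ at y, i.e. ∃z(Rxz∧Rzy).
Conversely, on a frame with density the schema holds at every world under every valuation.
Frame condition: \forall x \forall y (Rxy \to \exists z (Rxz \wedge Rzy)).

density: \forall x \forall y (Rxy \to \exists z (Rxz \wedge Rzy))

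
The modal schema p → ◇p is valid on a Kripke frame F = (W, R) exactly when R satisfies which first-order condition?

reflexivity

This schema is equivalent to the T axiom □p → p.
It corresponds to reflexivity: ∀x Rxx.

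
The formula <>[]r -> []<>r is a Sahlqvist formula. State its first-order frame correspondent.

convergence

Suppose ◇□r→□◇r is valid. Take Rxy, Rxz and set V(r)={w : Ryw}. Then □r at y so ◇□r at x, so □◇r at x, so ◇r at z, giving w with Rzw and Ryw.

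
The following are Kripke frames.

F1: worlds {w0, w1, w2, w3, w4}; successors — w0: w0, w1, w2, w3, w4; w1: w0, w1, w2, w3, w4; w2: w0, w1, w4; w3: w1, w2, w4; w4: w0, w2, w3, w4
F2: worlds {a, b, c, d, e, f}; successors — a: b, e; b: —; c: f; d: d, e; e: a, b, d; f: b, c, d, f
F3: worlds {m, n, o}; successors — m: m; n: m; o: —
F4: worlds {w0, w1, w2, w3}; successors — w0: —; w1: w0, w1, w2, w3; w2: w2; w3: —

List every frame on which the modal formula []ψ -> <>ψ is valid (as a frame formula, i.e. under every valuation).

The schema corresponds to seriality: forall x exists y Rxy.
F1: holds.
F2: fails — world b has no successor.
F3: fails — world o has no successor.
F4: fails — world w0 has no successor.

F1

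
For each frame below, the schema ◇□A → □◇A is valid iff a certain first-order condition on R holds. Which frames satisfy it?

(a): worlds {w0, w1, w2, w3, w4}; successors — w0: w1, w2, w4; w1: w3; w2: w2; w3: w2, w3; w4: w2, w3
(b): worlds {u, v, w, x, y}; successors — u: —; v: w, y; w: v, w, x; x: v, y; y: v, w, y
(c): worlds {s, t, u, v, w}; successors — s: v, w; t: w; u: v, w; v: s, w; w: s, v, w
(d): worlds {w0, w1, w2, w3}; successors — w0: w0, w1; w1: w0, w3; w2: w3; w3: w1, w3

(b), (c), (d)

The schema corresponds to convergence: ∀x ∀y ∀z (Rxy ∧ Rxz → ∃w (Ryw ∧ Rzw)).
(a): fails — Rw0w1 and Rw0w2 but w1 and w2 have no common successor.
(b): ✓.
(c): ✓.
(d): ✓.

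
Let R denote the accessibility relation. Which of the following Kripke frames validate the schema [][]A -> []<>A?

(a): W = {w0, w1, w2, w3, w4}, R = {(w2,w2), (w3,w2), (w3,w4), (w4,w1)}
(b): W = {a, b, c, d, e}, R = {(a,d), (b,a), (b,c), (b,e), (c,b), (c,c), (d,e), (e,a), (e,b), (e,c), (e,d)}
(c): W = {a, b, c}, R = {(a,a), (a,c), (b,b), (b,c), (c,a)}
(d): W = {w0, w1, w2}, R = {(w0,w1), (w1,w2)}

The schema corresponds to a generalized confluence (Geach) condition: forall x forall z (xRz -> exists w (x R^2 w & zRw)).
(a): fails — w4Rw1 but no w with w4R²w and w1Rw.
(b): holds.
(c): holds.
(d): fails — w1Rw2 but no w with w1R²w and w2Rw.
Valid on: (b), (c).

(b), (c)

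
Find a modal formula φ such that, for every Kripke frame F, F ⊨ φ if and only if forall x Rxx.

This is reflexivity; the standard corresponding axiom is T: □s → s.
Suppose □s→s is valid. At any x set V(s)={w : Rxw}. Then □s holds at x, so s holds at x, i.e. Rxx.

□s → s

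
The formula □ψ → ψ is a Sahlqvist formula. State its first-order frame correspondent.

Reflexivity

This is the T axiom.
It corresponds to reflexivity: ∀x Rxx.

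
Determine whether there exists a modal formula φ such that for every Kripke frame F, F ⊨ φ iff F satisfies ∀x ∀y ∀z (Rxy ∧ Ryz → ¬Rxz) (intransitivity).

If a class were modally definable it would be closed under surjective bounded morphisms (Goldblatt–Thomason).
The 3-cycle (worlds s,t,u with s→t→u→s) is intransitive. Mapping every world to a single reflexive point • is a surjective bounded morphism; the reflexive point is not intransitive (R••∧R•• but R••).
So the class is not modally definable.

Not definable by any modal formula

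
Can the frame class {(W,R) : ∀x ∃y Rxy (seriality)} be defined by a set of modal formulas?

Yes, by □q → ◇q

This is a Sahlqvist condition; the D axiom □q → ◇q defines it.
Suppose □q→◇q is valid. At any x set V(q)=W. Then □q at x, so ◇q at x, so x has a successor.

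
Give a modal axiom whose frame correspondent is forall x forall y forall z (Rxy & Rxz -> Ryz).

◇q → □◇q

The condition is the Euclidean property. The 5 schema ◇q → □◇q defines it.
Suppose ◇q→□◇q is valid. Take Rxy, Rxz and set V(q)={y}. Then ◇q at x, so □◇q at x, so ◇q at z, so some w with Rzw has q; w=y, i.e. Rzy. By symmetry of the argument, Ryz.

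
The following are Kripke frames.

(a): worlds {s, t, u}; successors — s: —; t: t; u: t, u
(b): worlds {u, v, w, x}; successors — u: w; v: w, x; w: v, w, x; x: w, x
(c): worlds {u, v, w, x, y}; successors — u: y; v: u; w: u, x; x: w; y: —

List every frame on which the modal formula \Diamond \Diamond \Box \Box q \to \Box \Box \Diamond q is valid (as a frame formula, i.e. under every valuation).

(a), (b)

This is the axiom for a generalized confluence (Geach) condition; its first-order frame correspondent is \forall x \forall y \forall z ((x R^2 y \wedge x R^2 z) \to \exists w (y R^2 w \wedge zRw)).
(a): satisfies the condition.
(b): satisfies the condition.
(c): fails — vR²y, vR²y but no t with yR²t and yRt.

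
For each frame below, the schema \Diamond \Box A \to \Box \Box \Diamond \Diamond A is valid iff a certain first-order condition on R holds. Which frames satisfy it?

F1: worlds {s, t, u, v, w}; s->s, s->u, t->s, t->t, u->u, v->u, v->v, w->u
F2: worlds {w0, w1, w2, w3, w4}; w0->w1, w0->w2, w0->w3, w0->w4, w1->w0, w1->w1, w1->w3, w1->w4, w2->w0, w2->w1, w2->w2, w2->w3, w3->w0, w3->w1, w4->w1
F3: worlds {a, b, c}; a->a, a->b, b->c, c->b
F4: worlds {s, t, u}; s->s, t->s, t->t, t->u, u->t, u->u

This is the axiom for a generalized confluence (Geach) condition; its first-order frame correspondent is \forall x \forall y \forall z ((xRy \wedge x R^2 z) \to \exists w (yRw \wedge z R^2 w)).
F1: fails — tRt, tR²u but no w* with tRw* and uR²w*.
F2: satisfies the condition.
F3: fails — aRa, aR²c but no w with aRw and cR²w.
F4: fails — tRu, tR²s but no w with uRw and sR²w.
Valid on: F2.

F2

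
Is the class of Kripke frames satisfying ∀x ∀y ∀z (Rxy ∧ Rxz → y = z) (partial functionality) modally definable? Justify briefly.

The condition is partial functionality. A defining modal formula is ◇r → □r.
Suppose ◇r→□r is valid. Take Rxy, Rxz and set V(r)={y}. Then ◇r at x, so □r at x, so r at z, i.e. z=y.

Yes — defined by ◇r → □r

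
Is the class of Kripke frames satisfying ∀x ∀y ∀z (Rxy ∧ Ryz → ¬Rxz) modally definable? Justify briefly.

Modal frame validity is preserved under surjective bounded morphisms.
The 3-cycle (worlds a,b,c with a→b→c→a) is intransitive. Mapping every world to a single reflexive point • is a surjective bounded morphism; the reflexive point is not intransitive (R••∧R•• but R••).
Hence intransitivity is not modally definable.

No — not modally definable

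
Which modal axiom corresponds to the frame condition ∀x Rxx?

□p → p

A defining formula is □p → p (the T axiom).
Suppose □p→p is valid. At any x set V(p)={w : Rxw}. Then □p holds at x, so p holds at x, i.e. Rxx.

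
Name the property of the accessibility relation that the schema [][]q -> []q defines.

density

Suppose □□q→□q is valid. Take Rxy and set V(q)={w : xR²w}. Then □□q at x, so □q at x, so q at y, i.e. ∃z(Rxz∧Rzy).
Conversely, on a frame with density the schema holds at every world under every valuation.
Frame condition: forall x forall y (Rxy -> exists z (Rxz & Rzy)).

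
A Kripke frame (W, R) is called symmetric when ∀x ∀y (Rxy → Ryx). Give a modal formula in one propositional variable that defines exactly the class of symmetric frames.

The condition is symmetry. The B schema r → □◇r defines it.

r → □◇r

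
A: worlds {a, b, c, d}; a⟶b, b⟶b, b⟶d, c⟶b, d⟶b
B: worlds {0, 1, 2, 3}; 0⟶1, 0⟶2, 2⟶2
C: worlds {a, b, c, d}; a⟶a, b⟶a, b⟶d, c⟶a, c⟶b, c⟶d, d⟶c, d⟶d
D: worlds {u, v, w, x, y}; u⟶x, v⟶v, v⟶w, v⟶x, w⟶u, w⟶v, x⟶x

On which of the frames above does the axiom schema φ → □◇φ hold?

Frame correspondent (Sahlqvist): ∀x ∀y (Rxy → Ryx) — i.e. symmetry.
A: fails — Rab but not Rba.
B: fails — R01 but not R10.
C: fails — Rba but not Rab.
D: fails — Rwu but not Ruw.
Valid on no frame.

none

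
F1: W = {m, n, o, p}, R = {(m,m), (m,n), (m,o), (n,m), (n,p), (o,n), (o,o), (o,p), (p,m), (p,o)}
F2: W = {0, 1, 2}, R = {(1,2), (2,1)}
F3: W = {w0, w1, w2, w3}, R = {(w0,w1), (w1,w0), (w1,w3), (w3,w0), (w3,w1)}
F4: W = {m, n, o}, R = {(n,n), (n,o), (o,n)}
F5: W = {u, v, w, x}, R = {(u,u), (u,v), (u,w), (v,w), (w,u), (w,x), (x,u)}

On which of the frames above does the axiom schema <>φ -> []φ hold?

Frame correspondent (Sahlqvist): forall x forall y forall z (Rxy & Rxz -> y = z) — i.e. partial functionality.
F1: fails — m sees both m and n.
F2: condition met.
F3: fails — w1 sees both w0 and w3.
F4: fails — n sees both n and o.
F5: fails — u sees both u and v.

F2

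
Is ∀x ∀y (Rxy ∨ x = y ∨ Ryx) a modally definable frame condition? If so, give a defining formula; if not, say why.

Not definable by any modal formula

Any modally definable frame class is closed under disjoint unions.
Take 4 disjoint single-world reflexive frames: each is trivially connected, but their disjoint union has 4 worlds with no edge between distinct components, so it is not connected.
So no modal formula (or set of formulas) defines exactly the connected frames.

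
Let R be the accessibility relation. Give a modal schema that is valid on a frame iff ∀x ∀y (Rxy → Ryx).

A defining formula is s → □◇s (the B axiom).
Suppose s→□◇s is valid. Take Rxy and set V(s)={x}. Then s at x, so □◇s at x, so ◇s at y, so some z with Ryz has s; z=x, i.e. Ryx.

s → □◇s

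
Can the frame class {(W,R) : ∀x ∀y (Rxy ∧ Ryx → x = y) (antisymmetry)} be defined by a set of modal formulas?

Not modally definable

Any modally definable frame class is closed under surjective bounded morphisms.
The 4-cycle (worlds a,b,c,d with a→b→c→d→a) is antisymmetric. Sending even-indexed worlds to • and odd-indexed worlds to ∘ is a surjective bounded morphism onto the two-world frame with •↔∘, which is not antisymmetric.
Hence antisymmetry is not modally definable.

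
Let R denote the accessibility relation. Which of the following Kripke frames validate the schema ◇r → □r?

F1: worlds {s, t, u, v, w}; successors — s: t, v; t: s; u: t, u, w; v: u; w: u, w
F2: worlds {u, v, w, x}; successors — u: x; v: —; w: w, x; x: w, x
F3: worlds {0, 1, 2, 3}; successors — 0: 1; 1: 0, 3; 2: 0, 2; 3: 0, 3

This is the axiom for partial functionality; its first-order frame correspondent is ∀x ∀y ∀z (Rxy ∧ Rxz → y = z).
F1: fails — s sees both t and v.
F2: fails — w sees both w and x.
F3: fails — 1 sees both 0 and 3.

none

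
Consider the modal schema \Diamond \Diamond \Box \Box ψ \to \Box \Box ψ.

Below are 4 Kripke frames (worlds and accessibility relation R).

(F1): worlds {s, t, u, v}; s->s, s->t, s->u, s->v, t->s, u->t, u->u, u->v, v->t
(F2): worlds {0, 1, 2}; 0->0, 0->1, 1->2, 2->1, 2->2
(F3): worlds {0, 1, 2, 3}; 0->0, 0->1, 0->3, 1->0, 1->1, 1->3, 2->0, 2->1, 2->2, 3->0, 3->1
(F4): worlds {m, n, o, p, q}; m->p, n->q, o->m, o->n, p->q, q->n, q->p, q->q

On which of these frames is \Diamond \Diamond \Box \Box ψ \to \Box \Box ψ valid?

(F4)

This is the axiom for a generalized confluence (Geach) condition; its first-order frame correspondent is \forall x \forall y \forall z ((x R^2 y \wedge x R^2 z) \to \exists w (y R^2 w \wedge z = w)).
(F1): fails — sR²v, sR²t but no w with vR²w and t=w.
(F2): fails — 0R²1, 0R²0 but no w with 1R²w and 0=w.
(F3): fails — 2R²0, 2R²2 but no w with 0R²w and 2=w.
(F4): ✓.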